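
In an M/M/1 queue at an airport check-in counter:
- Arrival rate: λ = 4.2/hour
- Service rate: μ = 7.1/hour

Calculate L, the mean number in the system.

ρ = λ/μ = 4.2/7.1 = 0.5915
For M/M/1: L = λ/(μ-λ)
L = 4.2/(7.1-4.2) = 4.2/2.90
L = 1.4483 passengers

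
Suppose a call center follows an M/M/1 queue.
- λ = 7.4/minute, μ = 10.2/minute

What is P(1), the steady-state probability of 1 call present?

ρ = λ/μ = 7.4/10.2 = 0.72549
P(n) = (1-ρ)ρⁿ
P(1) = (1-0.72549) × 0.72549^1
P(1) = 0.27451 × 0.72549
P(1) = 0.1992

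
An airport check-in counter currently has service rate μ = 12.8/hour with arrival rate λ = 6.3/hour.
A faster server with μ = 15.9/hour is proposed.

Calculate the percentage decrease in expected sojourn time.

System 1: ρ₁ = 6.3/12.8 = 0.4922, W₁ = 1/(12.8-6.3) = 0.15385
System 2: ρ₂ = 6.3/15.9 = 0.3962, W₂ = 1/(15.9-6.3) = 0.10417
Improvement: (W₁-W₂)/W₁ = (0.15385-0.10417)/0.15385 = 32.29%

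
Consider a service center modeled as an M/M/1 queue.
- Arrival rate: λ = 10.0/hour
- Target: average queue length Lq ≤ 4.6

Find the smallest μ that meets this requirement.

For M/M/1: Lq = λ²/(μ(μ-λ))
Need Lq ≤ 4.6, i.e. μ(μ-λ) ≥ λ²/4.6
μ² - 10.0μ - 100.00/4.6 ≥ 0  →  μ² - 10.0μ - 21.73913 ≥ 0
Quadratic formula (positive root): μ = [λ + √(λ² + 4×21.73913)]/2
Discriminant: 100.00 + 4×21.73913 = 186.9565, √186.9565 = 13.6732
μ ≥ (10.0 + 13.6732)/2 = 11.8366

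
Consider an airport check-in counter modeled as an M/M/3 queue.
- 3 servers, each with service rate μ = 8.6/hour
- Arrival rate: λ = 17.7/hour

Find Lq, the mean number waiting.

Traffic intensity: ρ = λ/(cμ) = 17.7/(3×8.6) = 0.6860
Since ρ = 0.6860 < 1, system is stable.
Offered load a = λ/μ = cρ = 17.7/8.6 = 2.0581
P₀ = [ Σₙ₌₀^2 aⁿ/n! + a^3/(3!(1-ρ)) ]⁻¹
Σ = a^0/0! + a^1/1! + a^2/2! = 1.0000 + 2.0581 + 2.1180 = 5.1761
a^3/(3!(1-ρ)) = 8.7182/(6 × 0.31395) = 4.6282
P₀ = 1/(5.1761 + 4.6282) = 0.1020
Lq = P₀·a^3·ρ / (3!(1-ρ)²) = 0.1020 × 8.7182 × 0.6860 / (6 × 0.09857) = 1.0315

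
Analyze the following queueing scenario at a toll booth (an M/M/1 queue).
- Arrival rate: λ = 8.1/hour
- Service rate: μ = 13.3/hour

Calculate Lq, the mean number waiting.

ρ = λ/μ = 8.1/13.3 = 0.6090
For M/M/1: Lq = λ²/(μ(μ-λ))
Lq = 65.61/(13.3 × 5.20)
Lq = 0.9487 vehicles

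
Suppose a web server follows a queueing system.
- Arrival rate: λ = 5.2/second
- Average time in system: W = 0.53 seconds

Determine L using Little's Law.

Little's Law: L = λW
L = 5.2 × 0.53 = 2.7560 requests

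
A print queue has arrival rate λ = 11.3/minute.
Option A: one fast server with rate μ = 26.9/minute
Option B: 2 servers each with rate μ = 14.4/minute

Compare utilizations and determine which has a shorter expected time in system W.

Option A: single server μ = 26.9 (M/M/1)
  ρ_A = 11.3/26.9 = 0.4201
  W_A = 1/(μ-λ) = 1/(26.9-11.3) = 1/15.60 = 0.06410

Option B: 2 servers μ = 14.4 (M/M/2)
  ρ_B = λ/(cμ) = 11.3/(2×14.4) = 0.3924
  Offered load a = λ/μ = cρ = 11.3/14.4 = 0.7847
  P₀ = [ Σₙ₌₀^1 aⁿ/n! + a^2/(2!(1-ρ)) ]⁻¹
  Σ = a^0/0! + a^1/1! = 1.0000 + 0.7847 = 1.7847
  a^2/(2!(1-ρ)) = 0.6158/(2 × 0.6076) = 0.5067
  P₀ = 1/(1.7847 + 0.5067) = 0.4364
  Lq = P₀·a^2·ρ / (2!(1-ρ)²) = 0.4364 × 0.6158 × 0.3924 / (2 × 0.3692) = 0.1428
  Wq_B = Lq/λ = 0.1428/11.3 = 0.01264
  W_B = Wq_B + 1/μ = 0.01264 + 0.06944 = 0.08208

Since W_A = 0.06410 < W_B = 0.08208, Option A (single fast server) has the shorter time in system.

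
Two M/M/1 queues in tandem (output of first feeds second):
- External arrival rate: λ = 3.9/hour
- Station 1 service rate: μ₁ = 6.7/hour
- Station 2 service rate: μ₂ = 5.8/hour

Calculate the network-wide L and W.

By Jackson's theorem, each station behaves as independent M/M/1.
Station 1: ρ₁ = 3.9/6.7 = 0.5821, L₁ = ρ₁/(1-ρ₁) = λ/(μ₁-λ) = 3.9/2.80 = 1.3929
Station 2: ρ₂ = 3.9/5.8 = 0.6724, L₂ = ρ₂/(1-ρ₂) = λ/(μ₂-λ) = 3.9/1.90 = 2.0526
Total: L = L₁ + L₂ = 1.3929 + 2.0526 = 3.4455
W = L/λ = 3.4455/3.9 = 0.8835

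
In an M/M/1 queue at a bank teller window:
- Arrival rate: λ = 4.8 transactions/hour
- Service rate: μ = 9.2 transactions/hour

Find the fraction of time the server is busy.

Server utilization: ρ = λ/μ
ρ = 4.8/9.2 = 0.5217
The server is busy 52.17% of the time.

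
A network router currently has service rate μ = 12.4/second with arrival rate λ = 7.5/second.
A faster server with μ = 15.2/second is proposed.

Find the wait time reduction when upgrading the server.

System 1: ρ₁ = 7.5/12.4 = 0.6048, W₁ = 1/(12.4-7.5) = 0.20408
System 2: ρ₂ = 7.5/15.2 = 0.4934, W₂ = 1/(15.2-7.5) = 0.12987
Improvement: (W₁-W₂)/W₁ = (0.20408-0.12987)/0.20408 = 36.36%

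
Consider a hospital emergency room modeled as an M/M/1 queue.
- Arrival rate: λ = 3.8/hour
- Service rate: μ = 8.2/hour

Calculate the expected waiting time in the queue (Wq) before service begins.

First, compute utilization: ρ = λ/μ = 3.8/8.2 = 0.4634
For M/M/1: Wq = λ/(μ(μ-λ))
Wq = 3.8/(8.2 × (8.2-3.8))
Wq = 3.8/(8.2 × 4.40)
Wq = 0.1053 hours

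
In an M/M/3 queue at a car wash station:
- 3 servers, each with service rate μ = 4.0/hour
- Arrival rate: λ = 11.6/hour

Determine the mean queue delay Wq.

Traffic intensity: ρ = λ/(cμ) = 11.6/(3×4.0) = 0.9667
Since ρ = 0.9667 < 1, system is stable.
Offered load a = λ/μ = cρ = 11.6/4.0 = 2.9000
P₀ = [ Σₙ₌₀^2 aⁿ/n! + a^3/(3!(1-ρ)) ]⁻¹
Σ = a^0/0! + a^1/1! + a^2/2! = 1.0000 + 2.9000 + 4.2050 = 8.1050
a^3/(3!(1-ρ)) = 24.38900/(6 × 0.03333333) = 121.9450
P₀ = 1/(8.1050 + 121.9450) = 0.007689
Lq = P₀·a^3·ρ / (3!(1-ρ)²) = 0.00768935 × 24.3890 × 0.966667 / (6 × 0.00111111) = 27.1927
Wq = Lq/λ = 27.1927/11.6 = 2.3442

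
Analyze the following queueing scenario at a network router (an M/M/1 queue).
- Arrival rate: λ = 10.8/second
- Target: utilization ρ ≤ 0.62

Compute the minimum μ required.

ρ = λ/μ, so μ = λ/ρ
μ ≥ 10.8/0.62 = 17.4194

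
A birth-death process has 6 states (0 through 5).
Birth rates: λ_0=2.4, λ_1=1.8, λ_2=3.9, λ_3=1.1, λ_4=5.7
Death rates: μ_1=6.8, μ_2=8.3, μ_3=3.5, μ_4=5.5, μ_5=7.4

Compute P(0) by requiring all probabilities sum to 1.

Ratios P(n)/P(0) = (λ₀···λₙ₋₁)/(μ₁···μₙ):
P(1)/P(0) = (2.4)/(6.8) = 0.35294
P(2)/P(0) = (2.4×1.8)/(6.8×8.3) = 0.076541
P(3)/P(0) = (2.4×1.8×3.9)/(6.8×8.3×3.5) = 0.085289
P(4)/P(0) = (2.4×1.8×3.9×1.1)/(6.8×8.3×3.5×5.5) = 0.017058
P(5)/P(0) = (2.4×1.8×3.9×1.1×5.7)/(6.8×8.3×3.5×5.5×7.4) = 0.013139

Normalization: ∑ P(n) = 1
P(0) × (1.0000 + 0.35294 + 0.076541 + 0.085289 + 0.017058 + 0.013139) = 1
P(0) × 1.54497 = 1
P(0) = 1/1.54497 = 0.6473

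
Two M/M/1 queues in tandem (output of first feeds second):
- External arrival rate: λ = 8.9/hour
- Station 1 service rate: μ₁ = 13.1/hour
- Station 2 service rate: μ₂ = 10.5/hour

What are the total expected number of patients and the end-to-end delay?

By Jackson's theorem, each station behaves as independent M/M/1.
Station 1: ρ₁ = 8.9/13.1 = 0.6794, L₁ = ρ₁/(1-ρ₁) = λ/(μ₁-λ) = 8.9/4.20 = 2.1190
Station 2: ρ₂ = 8.9/10.5 = 0.8476, L₂ = ρ₂/(1-ρ₂) = λ/(μ₂-λ) = 8.9/1.60 = 5.5625
Total: L = L₁ + L₂ = 2.1190 + 5.5625 = 7.6815
W = L/λ = 7.6815/8.9 = 0.8631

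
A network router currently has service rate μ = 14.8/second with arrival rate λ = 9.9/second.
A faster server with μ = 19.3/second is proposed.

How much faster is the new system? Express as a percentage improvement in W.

System 1: ρ₁ = 9.9/14.8 = 0.6689, W₁ = 1/(14.8-9.9) = 0.2041
System 2: ρ₂ = 9.9/19.3 = 0.5130, W₂ = 1/(19.3-9.9) = 0.1064
Improvement: (W₁-W₂)/W₁ = (0.2041-0.1064)/0.2041 = 47.87%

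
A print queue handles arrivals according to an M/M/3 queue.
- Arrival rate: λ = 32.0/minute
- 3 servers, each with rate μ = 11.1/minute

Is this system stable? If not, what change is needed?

Stability requires ρ = λ/(cμ) < 1
ρ = 32.0/(3 × 11.1) = 32.0/33.30 = 0.9610
Since 0.9610 < 1, the system is STABLE.
The servers are busy 96.10% of the time.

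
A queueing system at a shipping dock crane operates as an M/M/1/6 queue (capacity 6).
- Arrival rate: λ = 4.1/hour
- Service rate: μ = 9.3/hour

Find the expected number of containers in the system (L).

ρ = λ/μ = 4.1/9.3 = 0.44086
P₀ = (1-ρ)/(1-ρ^(K+1)) = (1-0.44086)/(1-0.44086^7) = 0.55914/0.99676 = 0.5610
P_K = P₀×ρ^K = 0.56096 × 0.44086^6 = 0.56096 × 0.0073418 = 0.004118
L = ρ[1 - (K+1)ρ^K + Kρ^(K+1)] / [(1-ρ)(1-ρ^(K+1))]
L = 0.44086 × (1 - 7×0.007342 + 6×0.003237) / ((1 - 0.44086) × (1 - 0.003237)) = 0.7657 containers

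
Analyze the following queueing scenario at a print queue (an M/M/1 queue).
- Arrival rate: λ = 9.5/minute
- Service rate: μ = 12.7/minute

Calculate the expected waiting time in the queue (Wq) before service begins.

First, compute utilization: ρ = λ/μ = 9.5/12.7 = 0.7480
For M/M/1: Wq = λ/(μ(μ-λ))
Wq = 9.5/(12.7 × (12.7-9.5))
Wq = 9.5/(12.7 × 3.20)
Wq = 0.2338 minutes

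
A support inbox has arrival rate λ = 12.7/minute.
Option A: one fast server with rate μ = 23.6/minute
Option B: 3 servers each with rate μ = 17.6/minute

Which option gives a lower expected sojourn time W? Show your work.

Option A: single server μ = 23.6 (M/M/1)
  ρ_A = 12.7/23.6 = 0.5381
  W_A = 1/(μ-λ) = 1/(23.6-12.7) = 1/10.90 = 0.09174

Option B: 3 servers μ = 17.6 (M/M/3)
  ρ_B = λ/(cμ) = 12.7/(3×17.6) = 0.2405
  Offered load a = λ/μ = cρ = 12.7/17.6 = 0.7216
  P₀ = [ Σₙ₌₀^2 aⁿ/n! + a^3/(3!(1-ρ)) ]⁻¹
  Σ = a^0/0! + a^1/1! + a^2/2! = 1.0000 + 0.7216 + 0.2603 = 1.9819
  a^3/(3!(1-ρ)) = 0.37573/(6 × 0.75947) = 0.08245
  P₀ = 1/(1.9819 + 0.08245) = 0.4844
  Lq = P₀·a^3·ρ / (3!(1-ρ)²) = 0.4844 × 0.3757 × 0.2405 / (6 × 0.5768) = 0.01265
  Wq_B = Lq/λ = 0.0126497/12.7 = 0.00099604
  W_B = Wq_B + 1/μ = 0.00099604 + 0.056818 = 0.05781

Since W_B = 0.05781 < W_A = 0.09174, Option B (multiple servers) has the shorter time in system.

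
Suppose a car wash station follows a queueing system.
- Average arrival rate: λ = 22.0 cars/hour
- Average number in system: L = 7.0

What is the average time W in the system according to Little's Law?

Little's Law: L = λW, so W = L/λ
W = 7.0/22.0 = 0.3182 hours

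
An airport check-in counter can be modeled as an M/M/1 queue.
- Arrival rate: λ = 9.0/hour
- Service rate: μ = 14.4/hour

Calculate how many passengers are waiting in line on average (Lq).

ρ = λ/μ = 9.0/14.4 = 0.6250
For M/M/1: Lq = λ²/(μ(μ-λ))
Lq = 81.00/(14.4 × 5.40)
Lq = 1.0417 passengers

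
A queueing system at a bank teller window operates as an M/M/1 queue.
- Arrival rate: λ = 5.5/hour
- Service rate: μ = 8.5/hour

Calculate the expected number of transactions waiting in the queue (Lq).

ρ = λ/μ = 5.5/8.5 = 0.6471
For M/M/1: Lq = λ²/(μ(μ-λ))
Lq = 30.25/(8.5 × 3.00)
Lq = 1.1863 transactions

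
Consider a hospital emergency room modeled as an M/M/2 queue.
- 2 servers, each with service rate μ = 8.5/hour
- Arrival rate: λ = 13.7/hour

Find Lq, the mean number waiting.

Traffic intensity: ρ = λ/(cμ) = 13.7/(2×8.5) = 0.8059
Since ρ = 0.8059 < 1, system is stable.
Offered load a = λ/μ = cρ = 13.7/8.5 = 1.6118
P₀ = [ Σₙ₌₀^1 aⁿ/n! + a^2/(2!(1-ρ)) ]⁻¹
Σ = a^0/0! + a^1/1! = 1.0000 + 1.6118 = 2.6118
a^2/(2!(1-ρ)) = 2.59779/(2 × 0.194118) = 6.6913
P₀ = 1/(2.6118 + 6.6913) = 0.1075
Lq = P₀·a^2·ρ / (2!(1-ρ)²) = 0.107492 × 2.59779 × 0.805882 / (2 × 0.0376817) = 2.9860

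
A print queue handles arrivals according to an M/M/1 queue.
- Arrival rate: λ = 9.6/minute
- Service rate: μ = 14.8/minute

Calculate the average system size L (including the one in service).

ρ = λ/μ = 9.6/14.8 = 0.6486
For M/M/1: L = λ/(μ-λ)
L = 9.6/(14.8-9.6) = 9.6/5.20
L = 1.8462 jobs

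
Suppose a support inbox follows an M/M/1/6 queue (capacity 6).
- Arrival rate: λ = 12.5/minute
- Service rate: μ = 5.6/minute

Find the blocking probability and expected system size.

ρ = λ/μ = 12.5/5.6 = 2.23214
P₀ = (1-ρ)/(1-ρ^(K+1)) = (1-2.23214)/(1-2.23214^7) = -1.2321/-275.0896 = 0.004479
P_K = P₀×ρ^K = 0.004479 × 2.23214^6 = 0.004479 × 123.6883 = 0.5540
Blocking probability P_6 = 0.5540 (55.40%)
L = ρ[1 - (K+1)ρ^K + Kρ^(K+1)] / [(1-ρ)(1-ρ^(K+1))]
L = 2.23214 × (1 - 7×123.6883 + 6×276.0896) / ((1 - 2.23214) × (1 - 276.0896)) = 5.2139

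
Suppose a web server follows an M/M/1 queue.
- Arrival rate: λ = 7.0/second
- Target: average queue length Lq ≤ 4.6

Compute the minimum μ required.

For M/M/1: Lq = λ²/(μ(μ-λ))
Need Lq ≤ 4.6, i.e. μ(μ-λ) ≥ λ²/4.6
μ² - 7.0μ - 49.00/4.6 ≥ 0  →  μ² - 7.0μ - 10.65217 ≥ 0
Quadratic formula (positive root): μ = [λ + √(λ² + 4×10.65217)]/2
Discriminant: 49.00 + 4×10.65217 = 91.6087, √91.6087 = 9.5712
μ ≥ (7.0 + 9.5712)/2 = 8.2856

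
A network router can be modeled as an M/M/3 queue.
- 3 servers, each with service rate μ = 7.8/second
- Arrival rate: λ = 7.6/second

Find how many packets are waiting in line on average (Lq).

Traffic intensity: ρ = λ/(cμ) = 7.6/(3×7.8) = 0.3248
Since ρ = 0.3248 < 1, system is stable.
Offered load a = λ/μ = cρ = 7.6/7.8 = 0.9744
P₀ = [ Σₙ₌₀^2 aⁿ/n! + a^3/(3!(1-ρ)) ]⁻¹
Σ = a^0/0! + a^1/1! + a^2/2! = 1.00000 + 0.974359 + 0.474688 = 2.4490
a^3/(3!(1-ρ)) = 0.9250/(6 × 0.6752) = 0.2283
P₀ = 1/(2.4490 + 0.2283) = 0.3735
Lq = P₀·a^3·ρ / (3!(1-ρ)²) = 0.3735 × 0.9250 × 0.3248 / (6 × 0.4559) = 0.04102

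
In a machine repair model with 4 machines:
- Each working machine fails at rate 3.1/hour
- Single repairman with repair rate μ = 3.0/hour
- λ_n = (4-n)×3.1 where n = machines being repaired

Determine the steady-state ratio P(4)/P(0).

P(4)/P(0) = ∏_{i=0}^{4-1} λ_i/μ_{i+1}
= (4-0)×3.1/3.0 × (4-1)×3.1/3.0 × (4-2)×3.1/3.0 × (4-3)×3.1/3.0
= 27.3636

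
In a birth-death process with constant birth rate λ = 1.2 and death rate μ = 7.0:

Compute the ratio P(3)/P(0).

For constant rates: P(n)/P(0) = (λ/μ)^n
P(3)/P(0) = (1.2/7.0)^3 = 0.17143^3 = 0.005038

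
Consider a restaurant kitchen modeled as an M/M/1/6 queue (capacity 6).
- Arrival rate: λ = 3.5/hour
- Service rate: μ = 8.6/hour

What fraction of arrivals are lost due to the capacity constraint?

ρ = λ/μ = 3.5/8.6 = 0.40698
P₀ = (1-ρ)/(1-ρ^(K+1)) = (1-0.40698)/(1-0.40698^7) = 0.5930/0.9982 = 0.5941
P_K = P₀×ρ^K = 0.5941 × 0.40698^6 = 0.5941 × 0.004544 = 0.002700
Blocking probability = 0.27%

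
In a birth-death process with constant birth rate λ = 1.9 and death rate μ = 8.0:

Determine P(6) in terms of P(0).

For constant rates: P(n)/P(0) = (λ/μ)^n
P(6)/P(0) = (1.9/8.0)^6 = 0.2375^6 = 0.0001795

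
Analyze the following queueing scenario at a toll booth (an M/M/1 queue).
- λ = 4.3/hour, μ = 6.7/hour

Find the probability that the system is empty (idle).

ρ = λ/μ = 4.3/6.7 = 0.6418
P(0) = 1 - ρ = 1 - 0.6418 = 0.3582
The server is idle 35.82% of the time.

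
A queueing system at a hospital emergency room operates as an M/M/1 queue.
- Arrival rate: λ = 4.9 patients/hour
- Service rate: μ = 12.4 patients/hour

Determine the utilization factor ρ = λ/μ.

Server utilization: ρ = λ/μ
ρ = 4.9/12.4 = 0.3952
The server is busy 39.52% of the time.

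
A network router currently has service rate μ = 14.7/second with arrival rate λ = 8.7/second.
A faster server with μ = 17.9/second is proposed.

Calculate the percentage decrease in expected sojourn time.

System 1: ρ₁ = 8.7/14.7 = 0.5918, W₁ = 1/(14.7-8.7) = 0.16667
System 2: ρ₂ = 8.7/17.9 = 0.4860, W₂ = 1/(17.9-8.7) = 0.10870
Improvement: (W₁-W₂)/W₁ = (0.16667-0.10870)/0.16667 = 34.78%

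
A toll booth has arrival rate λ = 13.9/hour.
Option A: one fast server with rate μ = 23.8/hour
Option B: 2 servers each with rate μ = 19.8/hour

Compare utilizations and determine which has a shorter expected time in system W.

Option A: single server μ = 23.8 (M/M/1)
  ρ_A = 13.9/23.8 = 0.5840
  W_A = 1/(μ-λ) = 1/(23.8-13.9) = 1/9.90 = 0.1010

Option B: 2 servers μ = 19.8 (M/M/2)
  ρ_B = λ/(cμ) = 13.9/(2×19.8) = 0.3510
  Offered load a = λ/μ = cρ = 13.9/19.8 = 0.7020
  P₀ = [ Σₙ₌₀^1 aⁿ/n! + a^2/(2!(1-ρ)) ]⁻¹
  Σ = a^0/0! + a^1/1! = 1.0000 + 0.7020 = 1.7020
  a^2/(2!(1-ρ)) = 0.4928/(2 × 0.6490) = 0.3797
  P₀ = 1/(1.7020 + 0.3797) = 0.4804
  Lq = P₀·a^2·ρ / (2!(1-ρ)²) = 0.48037 × 0.49283 × 0.35101 / (2 × 0.42119) = 0.09865
  Wq_B = Lq/λ = 0.0986489/13.9 = 0.0070970
  W_B = Wq_B + 1/μ = 0.0070970 + 0.050505 = 0.05760

Since W_B = 0.05760 < W_A = 0.1010, Option B (multiple servers) has the shorter time in system.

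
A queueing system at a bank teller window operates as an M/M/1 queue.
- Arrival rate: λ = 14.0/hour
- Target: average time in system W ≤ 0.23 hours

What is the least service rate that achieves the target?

For M/M/1: W = 1/(μ-λ)
Need W ≤ 0.23, so 1/(μ-λ) ≤ 0.23
μ - λ ≥ 1/0.23 = 4.3478
μ ≥ 14.0 + 4.3478 = 18.3478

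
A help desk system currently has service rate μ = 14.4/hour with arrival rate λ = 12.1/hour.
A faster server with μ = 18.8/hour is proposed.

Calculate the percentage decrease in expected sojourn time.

System 1: ρ₁ = 12.1/14.4 = 0.8403, W₁ = 1/(14.4-12.1) = 0.43478
System 2: ρ₂ = 12.1/18.8 = 0.6436, W₂ = 1/(18.8-12.1) = 0.14925
Improvement: (W₁-W₂)/W₁ = (0.43478-0.14925)/0.43478 = 65.67%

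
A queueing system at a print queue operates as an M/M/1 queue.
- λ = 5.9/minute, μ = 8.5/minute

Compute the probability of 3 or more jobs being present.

ρ = λ/μ = 5.9/8.5 = 0.6941
P(N ≥ n) = ρⁿ
P(N ≥ 3) = 0.6941^3
P(N ≥ 3) = 0.3344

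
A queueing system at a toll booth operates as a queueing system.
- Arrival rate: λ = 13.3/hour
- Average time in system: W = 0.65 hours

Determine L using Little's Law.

Little's Law: L = λW
L = 13.3 × 0.65 = 8.6450 vehicles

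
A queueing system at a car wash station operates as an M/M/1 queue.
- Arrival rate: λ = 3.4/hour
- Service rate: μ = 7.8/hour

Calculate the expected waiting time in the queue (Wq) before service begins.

First, compute utilization: ρ = λ/μ = 3.4/7.8 = 0.4359
For M/M/1: Wq = λ/(μ(μ-λ))
Wq = 3.4/(7.8 × (7.8-3.4))
Wq = 3.4/(7.8 × 4.40)
Wq = 0.09907 hours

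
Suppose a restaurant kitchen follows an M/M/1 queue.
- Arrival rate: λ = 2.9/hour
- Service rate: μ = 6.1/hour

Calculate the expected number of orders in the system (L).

ρ = λ/μ = 2.9/6.1 = 0.4754
For M/M/1: L = λ/(μ-λ)
L = 2.9/(6.1-2.9) = 2.9/3.20
L = 0.9062 orders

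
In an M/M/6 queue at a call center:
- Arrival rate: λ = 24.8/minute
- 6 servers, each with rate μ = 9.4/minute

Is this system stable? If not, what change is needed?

Stability requires ρ = λ/(cμ) < 1
ρ = 24.8/(6 × 9.4) = 24.8/56.40 = 0.4397
Since 0.4397 < 1, the system is STABLE.
The servers are busy 43.97% of the time.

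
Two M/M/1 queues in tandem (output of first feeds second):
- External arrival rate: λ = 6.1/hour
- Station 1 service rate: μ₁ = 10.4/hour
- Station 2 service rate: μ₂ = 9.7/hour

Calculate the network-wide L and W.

By Jackson's theorem, each station behaves as independent M/M/1.
Station 1: ρ₁ = 6.1/10.4 = 0.5865, L₁ = ρ₁/(1-ρ₁) = λ/(μ₁-λ) = 6.1/4.30 = 1.4186
Station 2: ρ₂ = 6.1/9.7 = 0.6289, L₂ = ρ₂/(1-ρ₂) = λ/(μ₂-λ) = 6.1/3.60 = 1.6944
Total: L = L₁ + L₂ = 1.4186 + 1.6944 = 3.1130
W = L/λ = 3.1130/6.1 = 0.5103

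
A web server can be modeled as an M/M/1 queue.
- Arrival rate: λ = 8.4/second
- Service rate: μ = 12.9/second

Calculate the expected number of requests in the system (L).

ρ = λ/μ = 8.4/12.9 = 0.6512
For M/M/1: L = λ/(μ-λ)
L = 8.4/(12.9-8.4) = 8.4/4.50
L = 1.8667 requests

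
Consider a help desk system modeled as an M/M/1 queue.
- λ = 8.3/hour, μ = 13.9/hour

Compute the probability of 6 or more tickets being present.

ρ = λ/μ = 8.3/13.9 = 0.59712
P(N ≥ n) = ρⁿ
P(N ≥ 6) = 0.59712^6
P(N ≥ 6) = 0.04533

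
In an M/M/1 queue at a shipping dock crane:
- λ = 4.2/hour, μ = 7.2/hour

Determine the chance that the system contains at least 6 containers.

ρ = λ/μ = 4.2/7.2 = 0.58333
P(N ≥ n) = ρⁿ
P(N ≥ 6) = 0.58333^6
P(N ≥ 6) = 0.03940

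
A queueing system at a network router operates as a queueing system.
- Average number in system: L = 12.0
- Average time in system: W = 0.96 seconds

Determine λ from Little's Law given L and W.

Little's Law: L = λW, so λ = L/W
λ = 12.0/0.96 = 12.5000 packets/second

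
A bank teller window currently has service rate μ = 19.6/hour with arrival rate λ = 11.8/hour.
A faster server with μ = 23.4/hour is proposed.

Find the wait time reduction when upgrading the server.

System 1: ρ₁ = 11.8/19.6 = 0.6020, W₁ = 1/(19.6-11.8) = 0.12821
System 2: ρ₂ = 11.8/23.4 = 0.5043, W₂ = 1/(23.4-11.8) = 0.086207
Improvement: (W₁-W₂)/W₁ = (0.12821-0.086207)/0.12821 = 32.76%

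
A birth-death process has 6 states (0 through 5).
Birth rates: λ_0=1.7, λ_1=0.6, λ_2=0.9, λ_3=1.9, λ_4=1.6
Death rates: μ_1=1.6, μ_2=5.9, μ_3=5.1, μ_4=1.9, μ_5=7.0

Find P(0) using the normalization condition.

Ratios P(n)/P(0) = (λ₀···λₙ₋₁)/(μ₁···μₙ):
P(1)/P(0) = (1.7)/(1.6) = 1.0625
P(2)/P(0) = (1.7×0.6)/(1.6×5.9) = 0.10805
P(3)/P(0) = (1.7×0.6×0.9)/(1.6×5.9×5.1) = 0.019068
P(4)/P(0) = (1.7×0.6×0.9×1.9)/(1.6×5.9×5.1×1.9) = 0.019068
P(5)/P(0) = (1.7×0.6×0.9×1.9×1.6)/(1.6×5.9×5.1×1.9×7.0) = 0.0043584

Normalization: ∑ P(n) = 1
P(0) × (1.0000 + 1.0625 + 0.10805 + 0.019068 + 0.019068 + 0.0043584) = 1
P(0) × 2.2130 = 1
P(0) = 1/2.2130 = 0.4519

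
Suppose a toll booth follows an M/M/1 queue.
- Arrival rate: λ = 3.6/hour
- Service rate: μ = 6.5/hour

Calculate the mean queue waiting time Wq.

First, compute utilization: ρ = λ/μ = 3.6/6.5 = 0.5538
For M/M/1: Wq = λ/(μ(μ-λ))
Wq = 3.6/(6.5 × (6.5-3.6))
Wq = 3.6/(6.5 × 2.90)
Wq = 0.1910 hours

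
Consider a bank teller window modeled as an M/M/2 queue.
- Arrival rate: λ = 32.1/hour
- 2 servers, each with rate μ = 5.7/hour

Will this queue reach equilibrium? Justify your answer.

Stability requires ρ = λ/(cμ) < 1
ρ = 32.1/(2 × 5.7) = 32.1/11.40 = 2.8158
Since 2.8158 ≥ 1, the system is UNSTABLE.
Need c > λ/μ = 32.1/5.7 = 5.63.
Minimum servers needed: c = 6.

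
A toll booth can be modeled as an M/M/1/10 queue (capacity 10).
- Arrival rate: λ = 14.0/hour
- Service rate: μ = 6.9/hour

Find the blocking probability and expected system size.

ρ = λ/μ = 14.0/6.9 = 2.02899
P₀ = (1-ρ)/(1-ρ^(K+1)) = (1-2.02899)/(1-2.02899^11) = -1.0290/-2398.2692 = 0.0004291
P_K = P₀×ρ^K = 0.0004291 × 2.02899^10 = 0.0004291 × 1182.4943 = 0.5074
Blocking probability P_10 = 0.5074 (50.74%)
L = ρ[1 - (K+1)ρ^K + Kρ^(K+1)] / [(1-ρ)(1-ρ^(K+1))]
L = 2.02899 × (1 - 11×1182.4943 + 10×2399.2692) / ((1 - 2.02899) × (1 - 2399.2692)) = 9.0328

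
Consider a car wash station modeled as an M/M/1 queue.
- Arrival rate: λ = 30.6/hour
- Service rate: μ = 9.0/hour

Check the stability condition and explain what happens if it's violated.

Stability requires ρ = λ/(cμ) < 1
ρ = 30.6/(1 × 9.0) = 30.6/9.00 = 3.4000
Since 3.4000 ≥ 1, the system is UNSTABLE.
Queue grows without bound. Need μ > λ = 30.6.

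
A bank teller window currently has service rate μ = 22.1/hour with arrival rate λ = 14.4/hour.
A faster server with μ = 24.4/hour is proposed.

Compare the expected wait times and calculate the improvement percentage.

System 1: ρ₁ = 14.4/22.1 = 0.6516, W₁ = 1/(22.1-14.4) = 0.12987
System 2: ρ₂ = 14.4/24.4 = 0.5902, W₂ = 1/(24.4-14.4) = 0.10000
Improvement: (W₁-W₂)/W₁ = (0.12987-0.10000)/0.12987 = 23.00%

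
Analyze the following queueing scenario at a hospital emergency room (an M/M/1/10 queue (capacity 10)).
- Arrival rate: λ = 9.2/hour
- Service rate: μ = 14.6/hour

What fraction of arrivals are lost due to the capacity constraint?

ρ = λ/μ = 9.2/14.6 = 0.63014
P₀ = (1-ρ)/(1-ρ^(K+1)) = (1-0.63014)/(1-0.63014^11) = 0.3699/0.9938 = 0.3722
P_K = P₀×ρ^K = 0.3722 × 0.63014^10 = 0.3722 × 0.009871 = 0.003674
Blocking probability = 0.37%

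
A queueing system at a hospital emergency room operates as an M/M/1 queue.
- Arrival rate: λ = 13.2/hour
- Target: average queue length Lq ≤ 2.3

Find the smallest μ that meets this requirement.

For M/M/1: Lq = λ²/(μ(μ-λ))
Need Lq ≤ 2.3, i.e. μ(μ-λ) ≥ λ²/2.3
μ² - 13.2μ - 174.24/2.3 ≥ 0  →  μ² - 13.2μ - 75.75652 ≥ 0
Quadratic formula (positive root): μ = [λ + √(λ² + 4×75.75652)]/2
Discriminant: 174.24 + 4×75.75652 = 477.2661, √477.2661 = 21.8464
μ ≥ (13.2 + 21.8464)/2 = 17.5232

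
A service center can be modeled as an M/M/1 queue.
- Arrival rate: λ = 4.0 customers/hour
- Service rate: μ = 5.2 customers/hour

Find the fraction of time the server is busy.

Server utilization: ρ = λ/μ
ρ = 4.0/5.2 = 0.7692
The server is busy 76.92% of the time.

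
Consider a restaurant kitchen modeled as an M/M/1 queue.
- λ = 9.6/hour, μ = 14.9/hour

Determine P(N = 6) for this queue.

ρ = λ/μ = 9.6/14.9 = 0.644295
P(n) = (1-ρ)ρⁿ
P(6) = (1-0.644295) × 0.644295^6
P(6) = 0.3557 × 0.07153
P(6) = 0.02544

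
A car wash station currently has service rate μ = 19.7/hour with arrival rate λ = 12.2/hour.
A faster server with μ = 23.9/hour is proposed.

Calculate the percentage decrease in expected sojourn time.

System 1: ρ₁ = 12.2/19.7 = 0.6193, W₁ = 1/(19.7-12.2) = 0.13333
System 2: ρ₂ = 12.2/23.9 = 0.5105, W₂ = 1/(23.9-12.2) = 0.085470
Improvement: (W₁-W₂)/W₁ = (0.13333-0.085470)/0.13333 = 35.90%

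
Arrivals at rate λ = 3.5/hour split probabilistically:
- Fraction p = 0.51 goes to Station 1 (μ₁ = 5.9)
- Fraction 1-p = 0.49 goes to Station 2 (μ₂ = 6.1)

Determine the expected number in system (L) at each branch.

Effective rates: λ₁ = 3.5×0.51 = 1.785, λ₂ = 3.5×0.49 = 1.715
Station 1: ρ₁ = 1.785/5.9 = 0.30254, L₁ = ρ₁/(1-ρ₁) = 0.30254/(1-0.30254) = 0.4338
Station 2: ρ₂ = 1.715/6.1 = 0.28115, L₂ = ρ₂/(1-ρ₂) = 0.28115/(1-0.28115) = 0.3911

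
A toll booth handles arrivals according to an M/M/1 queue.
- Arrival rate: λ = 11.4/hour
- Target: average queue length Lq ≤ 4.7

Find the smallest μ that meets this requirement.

For M/M/1: Lq = λ²/(μ(μ-λ))
Need Lq ≤ 4.7, i.e. μ(μ-λ) ≥ λ²/4.7
μ² - 11.4μ - 129.96/4.7 ≥ 0  →  μ² - 11.4μ - 27.651064 ≥ 0
Quadratic formula (positive root): μ = [λ + √(λ² + 4×27.651064)]/2
Discriminant: 129.96 + 4×27.651064 = 240.56426, √240.56426 = 15.51013
μ ≥ (11.4 + 15.51013)/2 = 13.4551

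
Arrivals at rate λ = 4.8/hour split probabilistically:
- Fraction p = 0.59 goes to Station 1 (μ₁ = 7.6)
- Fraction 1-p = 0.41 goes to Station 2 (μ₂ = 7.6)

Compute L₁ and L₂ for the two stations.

Effective rates: λ₁ = 4.8×0.59 = 2.832, λ₂ = 4.8×0.41 = 1.968
Station 1: ρ₁ = 2.832/7.6 = 0.37263, L₁ = ρ₁/(1-ρ₁) = 0.37263/(1-0.37263) = 0.5940
Station 2: ρ₂ = 1.968/7.6 = 0.25895, L₂ = ρ₂/(1-ρ₂) = 0.25895/(1-0.25895) = 0.3494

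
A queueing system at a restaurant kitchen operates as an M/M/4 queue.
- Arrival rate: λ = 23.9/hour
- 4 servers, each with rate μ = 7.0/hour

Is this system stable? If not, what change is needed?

Stability requires ρ = λ/(cμ) < 1
ρ = 23.9/(4 × 7.0) = 23.9/28.00 = 0.8536
Since 0.8536 < 1, the system is STABLE.
The servers are busy 85.36% of the time.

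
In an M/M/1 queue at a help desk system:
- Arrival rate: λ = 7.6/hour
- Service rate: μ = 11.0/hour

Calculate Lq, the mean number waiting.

ρ = λ/μ = 7.6/11.0 = 0.6909
For M/M/1: Lq = λ²/(μ(μ-λ))
Lq = 57.76/(11.0 × 3.40)
Lq = 1.5444 tickets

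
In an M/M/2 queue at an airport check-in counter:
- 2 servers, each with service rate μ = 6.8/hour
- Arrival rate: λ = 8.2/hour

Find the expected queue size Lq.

Traffic intensity: ρ = λ/(cμ) = 8.2/(2×6.8) = 0.6029
Since ρ = 0.6029 < 1, system is stable.
Offered load a = λ/μ = cρ = 8.2/6.8 = 1.2059
P₀ = [ Σₙ₌₀^1 aⁿ/n! + a^2/(2!(1-ρ)) ]⁻¹
Σ = a^0/0! + a^1/1! = 1.0000 + 1.2059 = 2.2059
a^2/(2!(1-ρ)) = 1.4542/(2 × 0.39706) = 1.8312
P₀ = 1/(2.2059 + 1.8312) = 0.2477
Lq = P₀·a^2·ρ / (2!(1-ρ)²) = 0.24771 × 1.4542 × 0.60294 / (2 × 0.15766) = 0.6888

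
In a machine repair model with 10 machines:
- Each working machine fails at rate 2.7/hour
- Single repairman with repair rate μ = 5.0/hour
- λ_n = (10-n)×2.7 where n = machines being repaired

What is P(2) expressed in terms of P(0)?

P(2)/P(0) = ∏_{i=0}^{2-1} λ_i/μ_{i+1}
= (10-0)×2.7/5.0 × (10-1)×2.7/5.0
= 26.2440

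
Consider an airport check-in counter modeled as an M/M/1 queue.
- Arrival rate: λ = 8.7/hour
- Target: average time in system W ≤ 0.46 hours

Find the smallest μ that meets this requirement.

For M/M/1: W = 1/(μ-λ)
Need W ≤ 0.46, so 1/(μ-λ) ≤ 0.46
μ - λ ≥ 1/0.46 = 2.1739
μ ≥ 8.7 + 2.1739 = 10.8739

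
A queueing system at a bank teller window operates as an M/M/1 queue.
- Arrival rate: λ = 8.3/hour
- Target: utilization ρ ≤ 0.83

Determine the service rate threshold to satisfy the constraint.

ρ = λ/μ, so μ = λ/ρ
μ ≥ 8.3/0.83 = 10.0000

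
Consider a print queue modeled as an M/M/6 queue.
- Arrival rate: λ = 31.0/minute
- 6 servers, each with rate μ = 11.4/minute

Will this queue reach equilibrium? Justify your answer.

Stability requires ρ = λ/(cμ) < 1
ρ = 31.0/(6 × 11.4) = 31.0/68.40 = 0.4532
Since 0.4532 < 1, the system is STABLE.
The servers are busy 45.32% of the time.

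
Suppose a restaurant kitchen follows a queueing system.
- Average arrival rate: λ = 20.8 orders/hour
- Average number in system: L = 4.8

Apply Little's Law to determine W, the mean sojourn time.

Little's Law: L = λW, so W = L/λ
W = 4.8/20.8 = 0.2308 hours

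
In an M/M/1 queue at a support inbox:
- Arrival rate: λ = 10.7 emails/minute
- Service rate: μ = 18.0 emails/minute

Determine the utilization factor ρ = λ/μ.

Server utilization: ρ = λ/μ
ρ = 10.7/18.0 = 0.5944
The server is busy 59.44% of the time.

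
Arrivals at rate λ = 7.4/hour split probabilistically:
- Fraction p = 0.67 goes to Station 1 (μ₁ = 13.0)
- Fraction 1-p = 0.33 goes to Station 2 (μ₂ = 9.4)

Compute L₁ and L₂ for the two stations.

Effective rates: λ₁ = 7.4×0.67 = 4.958, λ₂ = 7.4×0.33 = 2.442
Station 1: ρ₁ = 4.958/13.0 = 0.38138, L₁ = ρ₁/(1-ρ₁) = 0.38138/(1-0.38138) = 0.6165
Station 2: ρ₂ = 2.442/9.4 = 0.2598, L₂ = ρ₂/(1-ρ₂) = 0.2598/(1-0.2598) = 0.3510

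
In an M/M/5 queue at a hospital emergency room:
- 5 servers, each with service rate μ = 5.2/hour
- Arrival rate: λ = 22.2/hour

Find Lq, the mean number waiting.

Traffic intensity: ρ = λ/(cμ) = 22.2/(5×5.2) = 0.8538
Since ρ = 0.8538 < 1, system is stable.
Offered load a = λ/μ = cρ = 22.2/5.2 = 4.2692
P₀ = [ Σₙ₌₀^4 aⁿ/n! + a^5/(5!(1-ρ)) ]⁻¹
Σ = a^0/0! + a^1/1! + a^2/2! + a^3/3! + a^4/4! = 1.000000 + 4.269231 + 9.113166 + 12.96874 + 13.84163 = 41.1928
a^5/(5!(1-ρ)) = 1418.2349/(120 × 0.1461538) = 80.8643
P₀ = 1/(41.1928 + 80.8643) = 0.008193
Lq = P₀·a^5·ρ / (5!(1-ρ)²) = 0.008193 × 1418.2349 × 0.8538 / (120 × 0.02136) = 3.8705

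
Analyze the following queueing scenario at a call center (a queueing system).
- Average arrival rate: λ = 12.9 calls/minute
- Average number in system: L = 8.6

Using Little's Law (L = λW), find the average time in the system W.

Little's Law: L = λW, so W = L/λ
W = 8.6/12.9 = 0.6667 minutes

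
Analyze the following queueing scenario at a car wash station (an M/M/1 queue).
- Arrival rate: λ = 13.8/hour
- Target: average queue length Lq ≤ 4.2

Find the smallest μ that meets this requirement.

For M/M/1: Lq = λ²/(μ(μ-λ))
Need Lq ≤ 4.2, i.e. μ(μ-λ) ≥ λ²/4.2
μ² - 13.8μ - 190.44/4.2 ≥ 0  →  μ² - 13.8μ - 45.34286 ≥ 0
Quadratic formula (positive root): μ = [λ + √(λ² + 4×45.34286)]/2
Discriminant: 190.44 + 4×45.34286 = 371.8114, √371.8114 = 19.2824
μ ≥ (13.8 + 19.2824)/2 = 16.5412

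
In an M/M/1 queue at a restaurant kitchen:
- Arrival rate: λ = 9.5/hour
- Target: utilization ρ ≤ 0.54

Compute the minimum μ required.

ρ = λ/μ, so μ = λ/ρ
μ ≥ 9.5/0.54 = 17.5926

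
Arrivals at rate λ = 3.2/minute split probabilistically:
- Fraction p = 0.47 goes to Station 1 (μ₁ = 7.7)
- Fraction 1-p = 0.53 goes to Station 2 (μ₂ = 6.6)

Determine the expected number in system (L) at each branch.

Effective rates: λ₁ = 3.2×0.47 = 1.504, λ₂ = 3.2×0.53 = 1.696
Station 1: ρ₁ = 1.504/7.7 = 0.1953, L₁ = ρ₁/(1-ρ₁) = 0.1953/(1-0.1953) = 0.2427
Station 2: ρ₂ = 1.696/6.6 = 0.25697, L₂ = ρ₂/(1-ρ₂) = 0.25697/(1-0.25697) = 0.3458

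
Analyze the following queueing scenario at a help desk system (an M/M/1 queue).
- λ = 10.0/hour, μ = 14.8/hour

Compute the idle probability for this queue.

ρ = λ/μ = 10.0/14.8 = 0.6757
P(0) = 1 - ρ = 1 - 0.6757 = 0.3243
The server is idle 32.43% of the time.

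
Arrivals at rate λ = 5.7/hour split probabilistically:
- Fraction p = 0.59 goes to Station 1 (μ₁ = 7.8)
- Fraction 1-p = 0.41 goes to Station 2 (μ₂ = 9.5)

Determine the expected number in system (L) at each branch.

Effective rates: λ₁ = 5.7×0.59 = 3.363, λ₂ = 5.7×0.41 = 2.337
Station 1: ρ₁ = 3.363/7.8 = 0.43115, L₁ = ρ₁/(1-ρ₁) = 0.43115/(1-0.43115) = 0.7579
Station 2: ρ₂ = 2.337/9.5 = 0.2460, L₂ = ρ₂/(1-ρ₂) = 0.2460/(1-0.2460) = 0.3263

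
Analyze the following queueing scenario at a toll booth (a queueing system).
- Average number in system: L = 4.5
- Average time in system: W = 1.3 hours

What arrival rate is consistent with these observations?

Little's Law: L = λW, so λ = L/W
λ = 4.5/1.3 = 3.4615 vehicles/hour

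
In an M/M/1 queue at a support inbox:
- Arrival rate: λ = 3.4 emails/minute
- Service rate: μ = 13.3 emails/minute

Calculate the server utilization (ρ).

Server utilization: ρ = λ/μ
ρ = 3.4/13.3 = 0.2556
The server is busy 25.56% of the time.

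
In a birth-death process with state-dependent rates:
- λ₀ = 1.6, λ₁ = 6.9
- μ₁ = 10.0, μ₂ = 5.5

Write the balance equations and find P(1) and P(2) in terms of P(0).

Balance equations:
State 0: λ₀P₀ = μ₁P₁ → P₁ = (λ₀/μ₁)P₀ = (1.6/10.0)P₀ = 0.1600P₀
State 1: P₂ = (λ₀λ₁)/(μ₁μ₂)P₀ = (1.6×6.9)/(10.0×5.5)P₀ = 0.2007P₀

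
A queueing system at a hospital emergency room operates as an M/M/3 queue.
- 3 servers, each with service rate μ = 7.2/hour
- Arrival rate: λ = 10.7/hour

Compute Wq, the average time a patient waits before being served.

Traffic intensity: ρ = λ/(cμ) = 10.7/(3×7.2) = 0.4954
Since ρ = 0.4954 < 1, system is stable.
Offered load a = λ/μ = cρ = 10.7/7.2 = 1.4861
P₀ = [ Σₙ₌₀^2 aⁿ/n! + a^3/(3!(1-ρ)) ]⁻¹
Σ = a^0/0! + a^1/1! + a^2/2! = 1.0000 + 1.4861 + 1.1043 = 3.5904
a^3/(3!(1-ρ)) = 3.2821/(6 × 0.50463) = 1.0840
P₀ = 1/(3.5904 + 1.0840) = 0.2139
Lq = P₀·a^3·ρ / (3!(1-ρ)²) = 0.2139 × 3.2821 × 0.4954 / (6 × 0.2547) = 0.2276
Wq = Lq/λ = 0.22765/10.7 = 0.02128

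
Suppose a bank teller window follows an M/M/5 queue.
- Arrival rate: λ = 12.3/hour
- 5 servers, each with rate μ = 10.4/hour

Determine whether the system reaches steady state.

Stability requires ρ = λ/(cμ) < 1
ρ = 12.3/(5 × 10.4) = 12.3/52.00 = 0.2365
Since 0.2365 < 1, the system is STABLE.
The servers are busy 23.65% of the time.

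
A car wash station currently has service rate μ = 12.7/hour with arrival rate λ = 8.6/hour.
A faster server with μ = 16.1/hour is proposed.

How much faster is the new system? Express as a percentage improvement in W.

System 1: ρ₁ = 8.6/12.7 = 0.6772, W₁ = 1/(12.7-8.6) = 0.24390
System 2: ρ₂ = 8.6/16.1 = 0.5342, W₂ = 1/(16.1-8.6) = 0.13333
Improvement: (W₁-W₂)/W₁ = (0.24390-0.13333)/0.24390 = 45.33%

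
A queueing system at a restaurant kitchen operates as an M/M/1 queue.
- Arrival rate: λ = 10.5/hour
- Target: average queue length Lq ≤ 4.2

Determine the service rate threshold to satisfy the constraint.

For M/M/1: Lq = λ²/(μ(μ-λ))
Need Lq ≤ 4.2, i.e. μ(μ-λ) ≥ λ²/4.2
μ² - 10.5μ - 110.25/4.2 ≥ 0  →  μ² - 10.5μ - 26.2500 ≥ 0
Quadratic formula (positive root): μ = [λ + √(λ² + 4×26.2500)]/2
Discriminant: 110.25 + 4×26.2500 = 215.2500, √215.2500 = 14.6714
μ ≥ (10.5 + 14.6714)/2 = 12.5857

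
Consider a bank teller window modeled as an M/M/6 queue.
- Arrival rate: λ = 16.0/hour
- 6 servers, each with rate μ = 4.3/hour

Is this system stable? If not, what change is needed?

Stability requires ρ = λ/(cμ) < 1
ρ = 16.0/(6 × 4.3) = 16.0/25.80 = 0.6202
Since 0.6202 < 1, the system is STABLE.
The servers are busy 62.02% of the time.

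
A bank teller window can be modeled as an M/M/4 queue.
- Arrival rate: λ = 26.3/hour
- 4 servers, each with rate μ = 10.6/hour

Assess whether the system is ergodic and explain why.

Stability requires ρ = λ/(cμ) < 1
ρ = 26.3/(4 × 10.6) = 26.3/42.40 = 0.6203
Since 0.6203 < 1, the system is STABLE.
The servers are busy 62.03% of the time.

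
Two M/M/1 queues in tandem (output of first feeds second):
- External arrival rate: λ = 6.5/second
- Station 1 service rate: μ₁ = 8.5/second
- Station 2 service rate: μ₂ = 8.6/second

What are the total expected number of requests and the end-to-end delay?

By Jackson's theorem, each station behaves as independent M/M/1.
Station 1: ρ₁ = 6.5/8.5 = 0.7647, L₁ = ρ₁/(1-ρ₁) = λ/(μ₁-λ) = 6.5/2.00 = 3.2500
Station 2: ρ₂ = 6.5/8.6 = 0.7558, L₂ = ρ₂/(1-ρ₂) = λ/(μ₂-λ) = 6.5/2.10 = 3.0952
Total: L = L₁ + L₂ = 3.2500 + 3.0952 = 6.3452
W = L/λ = 6.3452/6.5 = 0.9762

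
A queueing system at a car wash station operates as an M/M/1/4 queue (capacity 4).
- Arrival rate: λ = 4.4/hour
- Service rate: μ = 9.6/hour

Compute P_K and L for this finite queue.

ρ = λ/μ = 4.4/9.6 = 0.458333
P₀ = (1-ρ)/(1-ρ^(K+1)) = (1-0.458333)/(1-0.458333^5) = 0.541667/0.979774 = 0.5528
P_K = P₀×ρ^K = 0.5528 × 0.458333^4 = 0.5528 × 0.04413 = 0.02440
Blocking probability P_4 = 0.02440 (2.44%)
L = ρ[1 - (K+1)ρ^K + Kρ^(K+1)] / [(1-ρ)(1-ρ^(K+1))]
L = 0.458333 × (1 - 5×0.04413 + 4×0.02023) / ((1 - 0.458333) × (1 - 0.02023)) = 0.7429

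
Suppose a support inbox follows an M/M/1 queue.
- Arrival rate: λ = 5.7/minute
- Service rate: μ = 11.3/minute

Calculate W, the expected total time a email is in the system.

First, compute utilization: ρ = λ/μ = 5.7/11.3 = 0.5044
For M/M/1: W = 1/(μ-λ)
W = 1/(11.3-5.7) = 1/5.60
W = 0.1786 minutes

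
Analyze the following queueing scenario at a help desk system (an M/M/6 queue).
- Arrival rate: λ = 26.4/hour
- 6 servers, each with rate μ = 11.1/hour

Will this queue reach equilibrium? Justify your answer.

Stability requires ρ = λ/(cμ) < 1
ρ = 26.4/(6 × 11.1) = 26.4/66.60 = 0.3964
Since 0.3964 < 1, the system is STABLE.
The servers are busy 39.64% of the time.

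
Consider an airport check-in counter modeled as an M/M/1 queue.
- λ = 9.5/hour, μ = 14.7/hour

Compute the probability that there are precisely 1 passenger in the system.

ρ = λ/μ = 9.5/14.7 = 0.6463
P(n) = (1-ρ)ρⁿ
P(1) = (1-0.6463) × 0.6463^1
P(1) = 0.3537 × 0.6463
P(1) = 0.2286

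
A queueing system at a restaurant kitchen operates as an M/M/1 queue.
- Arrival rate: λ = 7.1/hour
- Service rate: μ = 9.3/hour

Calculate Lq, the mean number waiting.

ρ = λ/μ = 7.1/9.3 = 0.7634
For M/M/1: Lq = λ²/(μ(μ-λ))
Lq = 50.41/(9.3 × 2.20)
Lq = 2.4638 orders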